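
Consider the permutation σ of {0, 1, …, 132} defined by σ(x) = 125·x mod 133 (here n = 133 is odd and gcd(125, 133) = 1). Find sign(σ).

Start at x=106: 106 → 83 → 1 → 125 → 64 → 20 → 106 (one orbit).
π_125 has 28 disjoint cycles with lengths [6, 6, 6, 6, 6, 6, 6, 6, 6, 6, 6, 6, 6, 6, 6, 6, 6, 6, 3, 3, 3, 3, 3, 3, 2, 2, 2, 1] on {0,…,132}.
With 28 cycles on 133 points, sign = (−1)^{133−28} = -1.
Zolotarev: (125|133) = -1, matching the cycle-count sign.

-1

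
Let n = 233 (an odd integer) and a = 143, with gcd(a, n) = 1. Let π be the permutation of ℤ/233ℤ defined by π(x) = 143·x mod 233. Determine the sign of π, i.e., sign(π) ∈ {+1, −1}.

Trace 221: π^k(221) = [221, 148, 194, 15, 48, 107, 156] for k=0..6.
Cycle lengths of π_143 on ℤ/233ℤ: [232, 1]; 2 cycles in total.
With 2 cycles on 233 points, sign = (−1)^{233−2} = -1.
Check: (143/233) = -1 by Zolotarev.

-1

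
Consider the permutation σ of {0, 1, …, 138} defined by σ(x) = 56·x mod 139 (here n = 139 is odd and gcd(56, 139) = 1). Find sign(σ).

-1

Trace 35: π^k(35) = [35, 14, 89, 119, 131, 108, 71] for k=0..6.
Cycle lengths of π_56 on ℤ/139ℤ: [138, 1]; 2 cycles in total.
n − c = 139 − 2 = 137; sign = (−1)^137 = -1.
Check: (56/139) = -1 by Zolotarev.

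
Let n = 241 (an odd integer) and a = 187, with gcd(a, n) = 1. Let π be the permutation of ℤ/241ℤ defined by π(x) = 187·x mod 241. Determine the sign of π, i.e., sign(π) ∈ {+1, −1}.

+1

Start at x=54: 54 → 217 → 91 → 147 → 15 → 154 → 119 → … (one orbit).
9 cycles of lengths [30, 30, 30, 30, 30, 30, 30, 30, 1].
n − c = 241 − 9 = 232; sign = (−1)^232 = +1.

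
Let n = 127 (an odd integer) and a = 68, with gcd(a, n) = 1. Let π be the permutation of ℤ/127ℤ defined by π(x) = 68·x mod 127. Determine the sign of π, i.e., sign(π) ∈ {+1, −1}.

Trace 22: π^k(22) = [22, 99, 1, 68, 52, 107, 37] for k=0..6.
15 cycles of lengths [9, 9, 9, 9, 9, 9, 9, 9, 9, 9, 9, 9, 9, 9, 1].
With 15 cycles on 127 points, sign = (−1)^{127−15} = +1.

+1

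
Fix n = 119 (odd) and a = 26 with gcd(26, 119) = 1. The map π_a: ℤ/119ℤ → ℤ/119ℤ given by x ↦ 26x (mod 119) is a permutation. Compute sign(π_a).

Orbit of 83 under x↦26x: [83, 16, 59, 106, 19, 18, 111]… (length divides ord_119(26)).
Decompose π into cycles: lengths [24, 24, 24, 24, 8, 8, 6, 1] (8 cycles, including the fixed point 0).
n − c = 119 − 8 = 111; sign = (−1)^111 = -1.

-1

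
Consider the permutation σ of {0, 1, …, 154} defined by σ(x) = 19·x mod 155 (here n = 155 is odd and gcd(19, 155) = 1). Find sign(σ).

+1

Trace 64: π^k(64) = [64, 131, 9, 16, 149, 41, 4] for k=0..6.
Cycle lengths of π_19 on ℤ/155ℤ: [30, 30, 30, 30, 15, 15, 2, 2, 1]; 9 cycles in total.
9 cycles on 155: each ℓ→(−1)^(ℓ−1), product (−1)^146 = +1.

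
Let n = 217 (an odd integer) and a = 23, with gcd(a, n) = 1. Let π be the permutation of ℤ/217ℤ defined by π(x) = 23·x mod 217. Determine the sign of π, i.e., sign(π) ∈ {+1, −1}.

-1

Orbit of 4 under x↦23x: [4, 92, 163, 60, 78, 58, 32]… (length divides ord_217(23)).
12 cycles of lengths [30, 30, 30, 30, 30, 30, 10, 10, 10, 3, 3, 1].
n − c = 217 − 12 = 205; sign = (−1)^205 = -1.
The Jacobi symbol (23|217) = -1 (Zolotarev) agrees.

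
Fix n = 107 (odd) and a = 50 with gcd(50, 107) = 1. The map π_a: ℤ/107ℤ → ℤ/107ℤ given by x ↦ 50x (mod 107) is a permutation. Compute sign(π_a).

Start at x=35: 35 → 38 → 81 → 91 → 56 → 18 → 44 → … (one orbit).
The orbit structure of x ↦ 50x mod 107: 2 orbits of sizes [106, 1].
sign(π) = (−1)^{n − #cycles} = (−1)^{107−2} = (−1)^105 = -1.
The Jacobi symbol (50|107) = -1 (Zolotarev) agrees.

-1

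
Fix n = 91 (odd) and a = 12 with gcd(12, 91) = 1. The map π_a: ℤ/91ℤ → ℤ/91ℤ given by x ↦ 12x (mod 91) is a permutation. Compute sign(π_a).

-1

Orbit of 12 under x↦12x: [12, 53, 90, 79, 38, 1]… (length divides ord_91(12)).
π_12 has 20 disjoint cycles with lengths [6, 6, 6, 6, 6, 6, 6, 6, 6, 6, 6, 6, 6, 2, 2, 2, 2, 2, 2, 1] on {0,…,90}.
Σ(ℓ_i−1) = 91−20 = 71; sign = (−1)^71 = -1.
(12|91)_J = -1 (Zolotarev's lemma cross-check).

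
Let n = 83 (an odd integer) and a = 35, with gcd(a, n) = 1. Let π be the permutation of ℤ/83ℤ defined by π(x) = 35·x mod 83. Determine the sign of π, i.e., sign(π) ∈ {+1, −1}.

Trace 20: π^k(20) = [20, 36, 15, 27, 32, 41, 24] for k=0..6.
Cycle lengths of π_35 on ℤ/83ℤ: [82, 1]; 2 cycles in total.
n − c = 83 − 2 = 81; sign = (−1)^81 = -1.
Via Zolotarev, sign(π_{35}) = (35|83) = -1.

-1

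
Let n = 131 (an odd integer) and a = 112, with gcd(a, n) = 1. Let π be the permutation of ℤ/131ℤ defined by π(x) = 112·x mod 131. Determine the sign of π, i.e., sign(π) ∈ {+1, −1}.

Trace 45: π^k(45) = [45, 62, 1, 112, 99, 84, 107] for k=0..6.
Cycle type of π: 13×10 + 1; total 11 cycles.
sign(π) = (−1)^{n − #cycles} = (−1)^{131−11} = (−1)^120 = +1.
The Jacobi symbol (112|131) = +1 (Zolotarev) agrees.

+1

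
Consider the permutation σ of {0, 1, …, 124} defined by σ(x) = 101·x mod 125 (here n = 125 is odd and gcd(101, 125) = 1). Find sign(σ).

Trace 76: π^k(76) = [76, 51, 26, 1, 101] for k=0..4.
The orbit structure of x ↦ 101x mod 125: 45 orbits of sizes [5, 5, 5, 5, 5, 5, 5, 5, 5, 5, 5, 5, 5, 5, 5, 5, 5, 5, 5, 5, 1, 1, 1, 1, 1, 1, 1, 1, 1, 1, 1, 1, 1, 1, 1, 1, 1, 1, 1, 1, 1, 1, 1, 1, 1].
45 cycles on 125: each ℓ→(−1)^(ℓ−1), product (−1)^80 = +1.

+1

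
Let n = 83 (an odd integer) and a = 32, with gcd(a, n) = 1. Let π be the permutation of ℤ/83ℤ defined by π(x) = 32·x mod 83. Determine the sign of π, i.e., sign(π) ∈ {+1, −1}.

Orbit of 50 under x↦32x: [50, 23, 72, 63, 24, 21, 8]… (length divides ord_83(32)).
π_32 has 2 disjoint cycles with lengths [82, 1] on {0,…,82}.
83 − 2 = 81 transpositions; sign(π) = (−1)^81 = -1.

-1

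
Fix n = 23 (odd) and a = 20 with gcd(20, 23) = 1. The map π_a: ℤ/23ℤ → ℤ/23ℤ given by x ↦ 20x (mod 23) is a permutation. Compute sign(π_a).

Trace 21: π^k(21) = [21, 6, 5, 8, 22, 3, 14] for k=0..6.
2 cycles of lengths [22, 1].
Σ(ℓ_i−1) = 23−2 = 21; sign = (−1)^21 = -1.
Zolotarev: (20|23) = -1, matching the cycle-count sign.

-1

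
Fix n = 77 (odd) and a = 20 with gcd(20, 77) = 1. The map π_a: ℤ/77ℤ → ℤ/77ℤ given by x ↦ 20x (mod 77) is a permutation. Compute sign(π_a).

Trace 34: π^k(34) = [34, 64, 48, 36, 27, 1, 20] for k=0..6.
Cycle type of π: 10×6 + 5×2 + 2×3 + 1; total 12 cycles.
12 cycles on 77: each ℓ→(−1)^(ℓ−1), product (−1)^65 = -1.

-1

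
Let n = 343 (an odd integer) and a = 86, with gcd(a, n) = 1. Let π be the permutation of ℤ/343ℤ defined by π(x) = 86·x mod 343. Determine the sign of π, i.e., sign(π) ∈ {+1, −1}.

+1

Start at x=186: 186 → 218 → 226 → 228 → 57 → 100 → 25 → … (one orbit).
π_86 has 7 disjoint cycles with lengths [147, 147, 21, 21, 3, 3, 1] on {0,…,342}.
sign(π) = (−1)^{n − #cycles} = (−1)^{343−7} = (−1)^336 = +1.
The Jacobi symbol (86|343) = +1 (Zolotarev) agrees.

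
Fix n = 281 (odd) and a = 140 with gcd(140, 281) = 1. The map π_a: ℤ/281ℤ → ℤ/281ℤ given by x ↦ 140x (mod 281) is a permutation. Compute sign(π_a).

Trace 249: π^k(249) = [249, 16, 273, 4, 279, 1, 140] for k=0..6.
Cycle type of π: 35×8 + 1; total 9 cycles.
Σ(ℓ_i−1) = 281−9 = 272; sign = (−1)^272 = +1.
Via Zolotarev, sign(π_{140}) = (140|281) = +1.

+1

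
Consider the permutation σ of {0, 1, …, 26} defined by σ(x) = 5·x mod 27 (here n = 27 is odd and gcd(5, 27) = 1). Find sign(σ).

-1

Orbit of 4 under x↦5x: [4, 20, 19, 14, 16, 26, 22]… (length divides ord_27(5)).
Decompose π into cycles: lengths [18, 6, 2, 1] (4 cycles, including the fixed point 0).
n − c = 27 − 4 = 23; sign = (−1)^23 = -1.
The Jacobi symbol (5|27) = -1 (Zolotarev) agrees.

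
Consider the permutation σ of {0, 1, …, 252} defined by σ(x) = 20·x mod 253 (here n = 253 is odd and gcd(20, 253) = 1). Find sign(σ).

Start at x=213: 213 → 212 → 192 → 45 → 141 → 37 → 234 → … (one orbit).
Cycle lengths of π_20 on ℤ/253ℤ: [110, 110, 22, 5, 5, 1]; 6 cycles in total.
With 6 cycles on 253 points, sign = (−1)^{253−6} = -1.
Via Zolotarev, sign(π_{20}) = (20|253) = -1.

-1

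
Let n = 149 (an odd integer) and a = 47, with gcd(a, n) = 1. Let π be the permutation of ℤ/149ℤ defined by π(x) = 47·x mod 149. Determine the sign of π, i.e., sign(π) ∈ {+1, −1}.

Orbit of 85 under x↦47x: [85, 121, 25, 132, 95, 144, 63]… (length divides ord_149(47)).
3 cycles of lengths [74, 74, 1].
3 cycles on 149: each ℓ→(−1)^(ℓ−1), product (−1)^146 = +1.
The Jacobi symbol (47|149) = +1 (Zolotarev) agrees.

+1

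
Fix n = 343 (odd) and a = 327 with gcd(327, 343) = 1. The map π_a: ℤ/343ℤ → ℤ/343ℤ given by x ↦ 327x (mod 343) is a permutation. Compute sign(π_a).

-1

Trace 207: π^k(207) = [207, 118, 170, 24, 302, 313, 137] for k=0..6.
Cycle lengths of π_327 on ℤ/343ℤ: [294, 42, 6, 1]; 4 cycles in total.
With 4 cycles on 343 points, sign = (−1)^{343−4} = -1.
Check: (327/343) = -1 by Zolotarev.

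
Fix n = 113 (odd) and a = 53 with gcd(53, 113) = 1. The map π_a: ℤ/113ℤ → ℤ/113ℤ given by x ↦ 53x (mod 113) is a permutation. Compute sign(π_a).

Trace 8: π^k(8) = [8, 85, 98, 109, 14, 64, 2] for k=0..6.
π_53 has 5 disjoint cycles with lengths [28, 28, 28, 28, 1] on {0,…,112}.
With 5 cycles on 113 points, sign = (−1)^{113−5} = +1.
(53|113)_J = +1 (Zolotarev's lemma cross-check).

+1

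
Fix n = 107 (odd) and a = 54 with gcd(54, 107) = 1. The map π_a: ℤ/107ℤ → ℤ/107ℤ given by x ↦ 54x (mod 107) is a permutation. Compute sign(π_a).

Start at x=68: 68 → 34 → 17 → 62 → 31 → 69 → 88 → … (one orbit).
The orbit structure of x ↦ 54x mod 107: 2 orbits of sizes [106, 1].
With 2 cycles on 107 points, sign = (−1)^{107−2} = -1.

-1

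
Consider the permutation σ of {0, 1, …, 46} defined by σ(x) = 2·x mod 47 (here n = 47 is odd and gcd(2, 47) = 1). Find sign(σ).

+1

Trace 28: π^k(28) = [28, 9, 18, 36, 25, 3, 6] for k=0..6.
3 cycles of lengths [23, 23, 1].
47 − 3 = 44 transpositions; sign(π) = (−1)^44 = +1.
(2|47)_J = +1 (Zolotarev's lemma cross-check).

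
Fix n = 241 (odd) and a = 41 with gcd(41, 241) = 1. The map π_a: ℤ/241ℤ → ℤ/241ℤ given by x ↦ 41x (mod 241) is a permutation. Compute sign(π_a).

+1

Trace 98: π^k(98) = [98, 162, 135, 233, 154, 48, 40] for k=0..6.
Decompose π into cycles: lengths [40, 40, 40, 40, 40, 40, 1] (7 cycles, including the fixed point 0).
n − c = 241 − 7 = 234; sign = (−1)^234 = +1.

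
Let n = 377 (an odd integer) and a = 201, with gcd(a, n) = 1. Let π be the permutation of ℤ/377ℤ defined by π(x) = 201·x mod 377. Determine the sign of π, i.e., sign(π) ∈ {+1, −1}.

+1

Orbit of 51 under x↦201x: [51, 72, 146, 317, 4, 50, 248]… (length divides ord_377(201)).
7 cycles of lengths [84, 84, 84, 84, 28, 12, 1].
7 cycles on 377: each ℓ→(−1)^(ℓ−1), product (−1)^370 = +1.
Via Zolotarev, sign(π_{201}) = (201|377) = +1.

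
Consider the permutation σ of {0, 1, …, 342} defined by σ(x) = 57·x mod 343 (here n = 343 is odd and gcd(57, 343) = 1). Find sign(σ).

Trace 99: π^k(99) = [99, 155, 260, 71, 274, 183, 141] for k=0..6.
19 cycles of lengths [49, 49, 49, 49, 49, 49, 7, 7, 7, 7, 7, 7, 1, 1, 1, 1, 1, 1, 1].
n − c = 343 − 19 = 324; sign = (−1)^324 = +1.
Via Zolotarev, sign(π_{57}) = (57|343) = +1.

+1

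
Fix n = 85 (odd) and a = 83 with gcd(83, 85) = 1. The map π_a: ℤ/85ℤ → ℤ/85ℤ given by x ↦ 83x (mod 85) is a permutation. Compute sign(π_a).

Orbit of 4 under x↦83x: [4, 77, 16, 53, 64, 42, 1]… (length divides ord_85(83)).
π_83 has 12 disjoint cycles with lengths [8, 8, 8, 8, 8, 8, 8, 8, 8, 8, 4, 1] on {0,…,84}.
sign(π) = (−1)^{n − #cycles} = (−1)^{85−12} = (−1)^73 = -1.
Via Zolotarev, sign(π_{83}) = (83|85) = -1.

-1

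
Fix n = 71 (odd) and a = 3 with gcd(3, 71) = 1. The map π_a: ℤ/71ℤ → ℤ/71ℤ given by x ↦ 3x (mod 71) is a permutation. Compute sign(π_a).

Orbit of 64 under x↦3x: [64, 50, 8, 24, 1, 3, 9]… (length divides ord_71(3)).
Cycle type of π: 35×2 + 1; total 3 cycles.
With 3 cycles on 71 points, sign = (−1)^{71−3} = +1.

+1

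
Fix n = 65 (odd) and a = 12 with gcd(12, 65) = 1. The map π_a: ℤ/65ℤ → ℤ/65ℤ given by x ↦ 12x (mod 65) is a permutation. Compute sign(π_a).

-1

Orbit of 38 under x↦12x: [38, 1, 12, 14]… (length divides ord_65(12)).
π_12 has 20 disjoint cycles with lengths [4, 4, 4, 4, 4, 4, 4, 4, 4, 4, 4, 4, 4, 2, 2, 2, 2, 2, 2, 1] on {0,…,64}.
n − c = 65 − 20 = 45; sign = (−1)^45 = -1.
Check: (12/65) = -1 by Zolotarev.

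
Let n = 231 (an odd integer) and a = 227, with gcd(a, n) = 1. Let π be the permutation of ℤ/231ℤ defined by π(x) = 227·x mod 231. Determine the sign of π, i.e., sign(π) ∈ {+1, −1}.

Orbit of 230 under x↦227x: [230, 4, 215, 64, 206, 100, 62]… (length divides ord_231(227)).
Cycle lengths of π_227 on ℤ/231ℤ: [30, 30, 30, 30, 30, 30, 10, 10, 10, 6, 6, 6, 2, 1]; 14 cycles in total.
With 14 cycles on 231 points, sign = (−1)^{231−14} = -1.

-1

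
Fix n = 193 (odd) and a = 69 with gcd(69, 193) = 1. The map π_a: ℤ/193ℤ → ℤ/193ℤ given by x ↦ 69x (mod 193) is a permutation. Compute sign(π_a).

Orbit of 72 under x↦69x: [72, 143, 24, 112, 8, 166, 67]… (length divides ord_193(69)).
Cycle type of π: 32×6 + 1; total 7 cycles.
sign(π) = (−1)^{n − #cycles} = (−1)^{193−7} = (−1)^186 = +1.

+1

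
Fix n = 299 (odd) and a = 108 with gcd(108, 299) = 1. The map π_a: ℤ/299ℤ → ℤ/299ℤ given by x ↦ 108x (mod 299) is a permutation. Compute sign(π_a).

+1

Trace 140: π^k(140) = [140, 170, 121, 211, 64, 35, 192] for k=0..6.
9 cycles of lengths [66, 66, 66, 66, 11, 11, 6, 6, 1].
Σ(ℓ_i−1) = 299−9 = 290; sign = (−1)^290 = +1.
Via Zolotarev, sign(π_{108}) = (108|299) = +1.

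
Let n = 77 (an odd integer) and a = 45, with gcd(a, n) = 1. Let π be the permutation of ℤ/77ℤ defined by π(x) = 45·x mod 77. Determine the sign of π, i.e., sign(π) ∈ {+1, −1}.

Orbit of 34 under x↦45x: [34, 67, 12, 1, 45, 23]… (length divides ord_77(45)).
22 cycles of lengths [6, 6, 6, 6, 6, 6, 6, 6, 6, 6, 6, 1, 1, 1, 1, 1, 1, 1, 1, 1, 1, 1].
n − c = 77 − 22 = 55; sign = (−1)^55 = -1.
The Jacobi symbol (45|77) = -1 (Zolotarev) agrees.

-1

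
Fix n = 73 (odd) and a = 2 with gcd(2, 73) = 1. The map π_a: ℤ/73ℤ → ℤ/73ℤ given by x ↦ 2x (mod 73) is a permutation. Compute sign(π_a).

Orbit of 2 under x↦2x: [2, 4, 8, 16, 32, 64, 55]… (length divides ord_73(2)).
The orbit structure of x ↦ 2x mod 73: 9 orbits of sizes [9, 9, 9, 9, 9, 9, 9, 9, 1].
73 − 9 = 64 transpositions; sign(π) = (−1)^64 = +1.
Zolotarev: (2|73) = +1, matching the cycle-count sign.

+1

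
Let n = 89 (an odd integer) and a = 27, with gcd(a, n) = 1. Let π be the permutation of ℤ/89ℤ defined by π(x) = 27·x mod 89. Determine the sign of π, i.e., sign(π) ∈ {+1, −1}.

-1

Orbit of 27 under x↦27x: [27, 17, 14, 22, 60, 18, 41]… (length divides ord_89(27)).
Cycle lengths of π_27 on ℤ/89ℤ: [88, 1]; 2 cycles in total.
89 − 2 = 87 transpositions; sign(π) = (−1)^87 = -1.
The Jacobi symbol (27|89) = -1 (Zolotarev) agrees.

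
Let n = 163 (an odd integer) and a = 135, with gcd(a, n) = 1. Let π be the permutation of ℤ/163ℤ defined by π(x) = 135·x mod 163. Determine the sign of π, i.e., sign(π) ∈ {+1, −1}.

Start at x=133: 133 → 25 → 115 → 40 → 21 → 64 → 1 → … (one orbit).
Cycle type of π: 27×6 + 1; total 7 cycles.
163 − 7 = 156 transpositions; sign(π) = (−1)^156 = +1.
Via Zolotarev, sign(π_{135}) = (135|163) = +1.

+1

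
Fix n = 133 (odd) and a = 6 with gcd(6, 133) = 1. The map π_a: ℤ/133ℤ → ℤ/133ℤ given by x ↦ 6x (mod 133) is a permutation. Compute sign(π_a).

-1

Orbit of 36 under x↦6x: [36, 83, 99, 62, 106, 104, 92]… (length divides ord_133(6)).
Decompose π into cycles: lengths [18, 18, 18, 18, 18, 18, 9, 9, 2, 2, 2, 1] (12 cycles, including the fixed point 0).
133 − 12 = 121 transpositions; sign(π) = (−1)^121 = -1.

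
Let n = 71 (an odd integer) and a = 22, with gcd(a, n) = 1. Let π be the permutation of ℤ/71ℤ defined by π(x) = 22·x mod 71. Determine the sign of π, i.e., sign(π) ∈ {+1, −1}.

-1

Start at x=69: 69 → 27 → 26 → 4 → 17 → 19 → 63 → … (one orbit).
Cycle lengths of π_22 on ℤ/71ℤ: [70, 1]; 2 cycles in total.
With 2 cycles on 71 points, sign = (−1)^{71−2} = -1.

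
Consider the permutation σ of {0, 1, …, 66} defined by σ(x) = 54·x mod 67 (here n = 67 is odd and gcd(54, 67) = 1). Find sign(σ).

+1

Orbit of 55 under x↦54x: [55, 22, 49, 33, 40, 16, 60]… (length divides ord_67(54)).
The orbit structure of x ↦ 54x mod 67: 3 orbits of sizes [33, 33, 1].
67 − 3 = 64 transpositions; sign(π) = (−1)^64 = +1.
Zolotarev: (54|67) = +1, matching the cycle-count sign.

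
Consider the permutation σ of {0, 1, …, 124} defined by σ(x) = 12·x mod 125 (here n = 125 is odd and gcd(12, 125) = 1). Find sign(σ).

Start at x=28: 28 → 86 → 32 → 9 → 108 → 46 → 52 → … (one orbit).
Decompose π into cycles: lengths [100, 20, 4, 1] (4 cycles, including the fixed point 0).
sign(π) = (−1)^{n − #cycles} = (−1)^{125−4} = (−1)^121 = -1.

-1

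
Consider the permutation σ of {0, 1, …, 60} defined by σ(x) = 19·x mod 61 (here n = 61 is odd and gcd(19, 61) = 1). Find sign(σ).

Trace 52: π^k(52) = [52, 12, 45, 1, 19, 56, 27] for k=0..6.
3 cycles of lengths [30, 30, 1].
n − c = 61 − 3 = 58; sign = (−1)^58 = +1.
Zolotarev: (19|61) = +1, matching the cycle-count sign.

+1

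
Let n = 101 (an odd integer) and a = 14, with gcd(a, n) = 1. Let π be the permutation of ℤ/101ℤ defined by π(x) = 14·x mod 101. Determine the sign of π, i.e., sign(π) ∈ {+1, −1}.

Orbit of 65 under x↦14x: [65, 1, 14, 95, 17, 36, 100]… (length divides ord_101(14)).
π_14 has 11 disjoint cycles with lengths [10, 10, 10, 10, 10, 10, 10, 10, 10, 10, 1] on {0,…,100}.
With 11 cycles on 101 points, sign = (−1)^{101−11} = +1.
Via Zolotarev, sign(π_{14}) = (14|101) = +1.

+1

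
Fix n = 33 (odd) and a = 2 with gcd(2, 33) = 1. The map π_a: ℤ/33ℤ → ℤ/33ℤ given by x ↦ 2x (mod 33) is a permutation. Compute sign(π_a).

Trace 8: π^k(8) = [8, 16, 32, 31, 29, 25, 17] for k=0..6.
Cycle type of π: 10×3 + 2 + 1; total 5 cycles.
5 cycles on 33: each ℓ→(−1)^(ℓ−1), product (−1)^28 = +1.
Via Zolotarev, sign(π_{2}) = (2|33) = +1.

+1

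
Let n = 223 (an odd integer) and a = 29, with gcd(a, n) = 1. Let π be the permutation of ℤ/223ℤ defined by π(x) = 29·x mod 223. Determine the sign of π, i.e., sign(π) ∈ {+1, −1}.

Trace 9: π^k(9) = [9, 38, 210, 69, 217, 49, 83] for k=0..6.
Cycle lengths of π_29 on ℤ/223ℤ: [111, 111, 1]; 3 cycles in total.
n − c = 223 − 3 = 220; sign = (−1)^220 = +1.
Zolotarev: (29|223) = +1, matching the cycle-count sign.

+1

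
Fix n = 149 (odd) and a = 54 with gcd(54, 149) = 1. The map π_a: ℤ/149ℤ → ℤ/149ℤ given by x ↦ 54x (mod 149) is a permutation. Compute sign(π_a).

Trace 1: π^k(1) = [1, 54, 85, 120, 73, 68, 96] for k=0..6.
The orbit structure of x ↦ 54x mod 149: 3 orbits of sizes [74, 74, 1].
With 3 cycles on 149 points, sign = (−1)^{149−3} = +1.

+1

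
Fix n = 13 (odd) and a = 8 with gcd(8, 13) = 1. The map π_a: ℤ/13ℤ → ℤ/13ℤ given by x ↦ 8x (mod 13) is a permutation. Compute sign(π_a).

Orbit of 1 under x↦8x: [1, 8, 12, 5]… (length divides ord_13(8)).
Cycle type of π: 4×3 + 1; total 4 cycles.
13 − 4 = 9 transpositions; sign(π) = (−1)^9 = -1.
(8|13)_J = -1 (Zolotarev's lemma cross-check).

-1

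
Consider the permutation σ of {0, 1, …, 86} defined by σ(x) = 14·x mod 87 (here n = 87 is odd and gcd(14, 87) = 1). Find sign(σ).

Start at x=50: 50 → 4 → 56 → 1 → 14 → 22 → 47 → … (one orbit).
Decompose π into cycles: lengths [28, 28, 28, 2, 1] (5 cycles, including the fixed point 0).
Σ(ℓ_i−1) = 87−5 = 82; sign = (−1)^82 = +1.
The Jacobi symbol (14|87) = +1 (Zolotarev) agrees.

+1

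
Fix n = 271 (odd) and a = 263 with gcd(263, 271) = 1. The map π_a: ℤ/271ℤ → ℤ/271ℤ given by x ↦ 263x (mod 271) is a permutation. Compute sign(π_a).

-1

Start at x=102: 102 → 268 → 24 → 79 → 181 → 178 → 202 → … (one orbit).
Cycle lengths of π_263 on ℤ/271ℤ: [90, 90, 90, 1]; 4 cycles in total.
271 − 4 = 267 transpositions; sign(π) = (−1)^267 = -1.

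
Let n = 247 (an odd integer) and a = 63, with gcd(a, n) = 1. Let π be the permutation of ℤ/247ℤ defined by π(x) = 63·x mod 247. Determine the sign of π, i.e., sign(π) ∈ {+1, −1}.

Orbit of 125 under x↦63x: [125, 218, 149, 1, 63, 17, 83]… (length divides ord_247(63)).
The orbit structure of x ↦ 63x mod 247: 10 orbits of sizes [36, 36, 36, 36, 36, 36, 12, 9, 9, 1].
Σ(ℓ_i−1) = 247−10 = 237; sign = (−1)^237 = -1.
Via Zolotarev, sign(π_{63}) = (63|247) = -1.

-1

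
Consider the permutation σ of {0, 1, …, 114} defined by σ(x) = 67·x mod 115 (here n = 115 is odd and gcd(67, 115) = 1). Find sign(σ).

Trace 54: π^k(54) = [54, 53, 101, 97, 59, 43, 6] for k=0..6.
5 cycles of lengths [44, 44, 22, 4, 1].
Σ(ℓ_i−1) = 115−5 = 110; sign = (−1)^110 = +1.

+1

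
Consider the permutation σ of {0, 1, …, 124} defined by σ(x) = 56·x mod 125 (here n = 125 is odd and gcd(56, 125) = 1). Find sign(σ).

+1

Trace 1: π^k(1) = [1, 56, 11, 116, 121, 26, 81] for k=0..6.
Cycle type of π: 25×4 + 5×4 + 1×5; total 13 cycles.
125 − 13 = 112 transpositions; sign(π) = (−1)^112 = +1.
The Jacobi symbol (56|125) = +1 (Zolotarev) agrees.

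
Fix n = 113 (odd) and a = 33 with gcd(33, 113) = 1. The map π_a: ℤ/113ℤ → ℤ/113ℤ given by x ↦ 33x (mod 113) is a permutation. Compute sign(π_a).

Trace 43: π^k(43) = [43, 63, 45, 16, 76, 22, 48] for k=0..6.
2 cycles of lengths [112, 1].
113 − 2 = 111 transpositions; sign(π) = (−1)^111 = -1.

-1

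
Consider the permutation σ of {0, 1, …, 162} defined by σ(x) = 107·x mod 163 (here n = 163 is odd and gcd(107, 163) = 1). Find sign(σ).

-1

Start at x=121: 121 → 70 → 155 → 122 → 14 → 31 → 57 → … (one orbit).
Decompose π into cycles: lengths [162, 1] (2 cycles, including the fixed point 0).
With 2 cycles on 163 points, sign = (−1)^{163−2} = -1.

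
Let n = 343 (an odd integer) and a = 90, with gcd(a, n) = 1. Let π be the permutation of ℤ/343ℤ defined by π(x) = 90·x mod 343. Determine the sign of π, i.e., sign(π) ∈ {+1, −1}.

Start at x=272: 272 → 127 → 111 → 43 → 97 → 155 → 230 → … (one orbit).
The orbit structure of x ↦ 90x mod 343: 10 orbits of sizes [98, 98, 98, 14, 14, 14, 2, 2, 2, 1].
With 10 cycles on 343 points, sign = (−1)^{343−10} = -1.
(90|343)_J = -1 (Zolotarev's lemma cross-check).

-1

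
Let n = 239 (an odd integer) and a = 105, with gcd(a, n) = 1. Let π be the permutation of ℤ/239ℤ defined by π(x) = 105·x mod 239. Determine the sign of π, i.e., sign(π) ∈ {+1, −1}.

Start at x=235: 235 → 58 → 115 → 125 → 219 → 51 → 97 → … (one orbit).
Cycle type of π: 238 + 1; total 2 cycles.
n − c = 239 − 2 = 237; sign = (−1)^237 = -1.

-1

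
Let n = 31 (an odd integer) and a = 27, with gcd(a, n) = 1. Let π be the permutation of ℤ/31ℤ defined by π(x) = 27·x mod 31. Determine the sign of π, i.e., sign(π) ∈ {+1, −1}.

Orbit of 8 under x↦27x: [8, 30, 4, 15, 2, 23, 1]… (length divides ord_31(27)).
Cycle lengths of π_27 on ℤ/31ℤ: [10, 10, 10, 1]; 4 cycles in total.
With 4 cycles on 31 points, sign = (−1)^{31−4} = -1.

-1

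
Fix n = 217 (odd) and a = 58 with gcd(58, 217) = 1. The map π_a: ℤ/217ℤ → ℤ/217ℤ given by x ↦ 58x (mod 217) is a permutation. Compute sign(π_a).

-1

Trace 170: π^k(170) = [170, 95, 85, 156, 151, 78, 184] for k=0..6.
Cycle type of π: 30×6 + 10×3 + 3×2 + 1; total 12 cycles.
sign(π) = (−1)^{n − #cycles} = (−1)^{217−12} = (−1)^205 = -1.
(58|217)_J = -1 (Zolotarev's lemma cross-check).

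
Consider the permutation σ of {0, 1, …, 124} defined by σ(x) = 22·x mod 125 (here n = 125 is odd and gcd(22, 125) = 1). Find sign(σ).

-1

Start at x=106: 106 → 82 → 54 → 63 → 11 → 117 → 74 → … (one orbit).
The orbit structure of x ↦ 22x mod 125: 4 orbits of sizes [100, 20, 4, 1].
n − c = 125 − 4 = 121; sign = (−1)^121 = -1.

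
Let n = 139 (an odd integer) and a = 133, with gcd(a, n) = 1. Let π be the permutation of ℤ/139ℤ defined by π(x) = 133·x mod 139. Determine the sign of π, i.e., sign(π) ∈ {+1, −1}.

-1

Orbit of 27 under x↦133x: [27, 116, 138, 6, 103, 77, 94]… (length divides ord_139(133)).
π_133 has 4 disjoint cycles with lengths [46, 46, 46, 1] on {0,…,138}.
sign(π) = (−1)^{n − #cycles} = (−1)^{139−4} = (−1)^135 = -1.
Check: (133/139) = -1 by Zolotarev.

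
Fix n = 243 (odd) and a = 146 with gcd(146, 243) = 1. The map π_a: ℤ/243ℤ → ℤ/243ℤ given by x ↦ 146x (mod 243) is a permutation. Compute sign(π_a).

Orbit of 134 under x↦146x: [134, 124, 122, 73, 209, 139, 125]… (length divides ord_243(146)).
Cycle lengths of π_146 on ℤ/243ℤ: [162, 54, 18, 6, 2, 1]; 6 cycles in total.
6 cycles on 243: each ℓ→(−1)^(ℓ−1), product (−1)^237 = -1.
Zolotarev: (146|243) = -1, matching the cycle-count sign.

-1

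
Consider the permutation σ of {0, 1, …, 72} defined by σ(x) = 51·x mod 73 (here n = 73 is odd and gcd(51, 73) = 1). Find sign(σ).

Start at x=51: 51 → 46 → 10 → 72 → 22 → 27 → 63 → … (one orbit).
Cycle type of π: 8×9 + 1; total 10 cycles.
10 cycles on 73: each ℓ→(−1)^(ℓ−1), product (−1)^63 = -1.

-1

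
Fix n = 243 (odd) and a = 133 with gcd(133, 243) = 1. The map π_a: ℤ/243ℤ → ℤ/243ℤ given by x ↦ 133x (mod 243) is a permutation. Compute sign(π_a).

+1

Start at x=67: 67 → 163 → 52 → 112 → 73 → 232 → 238 → … (one orbit).
The orbit structure of x ↦ 133x mod 243: 11 orbits of sizes [81, 81, 27, 27, 9, 9, 3, 3, 1, 1, 1].
243 − 11 = 232 transpositions; sign(π) = (−1)^232 = +1.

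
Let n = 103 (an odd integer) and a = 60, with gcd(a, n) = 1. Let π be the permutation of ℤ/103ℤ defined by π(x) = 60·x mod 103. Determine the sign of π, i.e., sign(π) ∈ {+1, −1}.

+1

Trace 61: π^k(61) = [61, 55, 4, 34, 83, 36, 100] for k=0..6.
Decompose π into cycles: lengths [51, 51, 1] (3 cycles, including the fixed point 0).
With 3 cycles on 103 points, sign = (−1)^{103−3} = +1.
Zolotarev: (60|103) = +1, matching the cycle-count sign.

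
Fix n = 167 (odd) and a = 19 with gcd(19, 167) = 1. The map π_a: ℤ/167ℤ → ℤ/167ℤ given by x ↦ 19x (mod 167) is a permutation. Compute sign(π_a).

+1

Start at x=6: 6 → 114 → 162 → 72 → 32 → 107 → 29 → … (one orbit).
Cycle type of π: 83×2 + 1; total 3 cycles.
sign(π) = (−1)^{n − #cycles} = (−1)^{167−3} = (−1)^164 = +1.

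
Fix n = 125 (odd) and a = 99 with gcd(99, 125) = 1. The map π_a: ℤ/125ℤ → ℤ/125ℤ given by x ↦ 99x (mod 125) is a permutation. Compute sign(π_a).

+1

Start at x=101: 101 → 124 → 26 → 74 → 76 → 24 → 1 → … (one orbit).
Decompose π into cycles: lengths [10, 10, 10, 10, 10, 10, 10, 10, 10, 10, 2, 2, 2, 2, 2, 2, 2, 2, 2, 2, 2, 2, 1] (23 cycles, including the fixed point 0).
sign(π) = (−1)^{n − #cycles} = (−1)^{125−23} = (−1)^102 = +1.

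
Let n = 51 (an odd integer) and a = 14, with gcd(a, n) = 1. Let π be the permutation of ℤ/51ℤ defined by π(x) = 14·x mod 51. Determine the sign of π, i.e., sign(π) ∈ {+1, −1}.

+1

Trace 14: π^k(14) = [14, 43, 41, 13, 29, 49, 23] for k=0..6.
The orbit structure of x ↦ 14x mod 51: 5 orbits of sizes [16, 16, 16, 2, 1].
Σ(ℓ_i−1) = 51−5 = 46; sign = (−1)^46 = +1.
Check: (14/51) = +1 by Zolotarev.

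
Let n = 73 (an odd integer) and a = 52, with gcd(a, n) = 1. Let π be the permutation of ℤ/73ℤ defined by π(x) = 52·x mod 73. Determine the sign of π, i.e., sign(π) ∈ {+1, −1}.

-1

Start at x=72: 72 → 21 → 70 → 63 → 64 → 43 → 46 → … (one orbit).
Cycle type of π: 24×3 + 1; total 4 cycles.
sign(π) = (−1)^{n − #cycles} = (−1)^{73−4} = (−1)^69 = -1.
Via Zolotarev, sign(π_{52}) = (52|73) = -1.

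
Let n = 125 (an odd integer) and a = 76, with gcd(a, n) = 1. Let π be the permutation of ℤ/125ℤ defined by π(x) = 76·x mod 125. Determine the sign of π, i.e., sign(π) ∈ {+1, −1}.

+1

Start at x=1: 1 → 76 → 26 → 101 → 51 → 1 (one orbit).
Cycle type of π: 5×20 + 1×25; total 45 cycles.
With 45 cycles on 125 points, sign = (−1)^{125−45} = +1.
Check: (76/125) = +1 by Zolotarev.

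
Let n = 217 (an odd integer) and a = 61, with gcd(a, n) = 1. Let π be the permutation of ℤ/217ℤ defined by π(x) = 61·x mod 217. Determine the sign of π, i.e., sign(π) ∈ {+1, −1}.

Start at x=185: 185 → 1 → 61 → 32 → 216 → 156 → 185 (one orbit).
π_61 has 47 disjoint cycles with lengths [6, 6, 6, 6, 6, 6, 6, 6, 6, 6, 6, 6, 6, 6, 6, 6, 6, 6, 6, 6, 6, 6, 6, 6, 6, 6, 6, 6, 6, 6, 6, 2, 2, 2, 2, 2, 2, 2, 2, 2, 2, 2, 2, 2, 2, 2, 1] on {0,…,216}.
47 cycles on 217: each ℓ→(−1)^(ℓ−1), product (−1)^170 = +1.
(61|217)_J = +1 (Zolotarev's lemma cross-check).

+1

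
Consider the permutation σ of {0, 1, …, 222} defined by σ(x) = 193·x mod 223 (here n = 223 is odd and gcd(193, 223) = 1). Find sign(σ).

-1

Orbit of 196 under x↦193x: [196, 141, 7, 13, 56, 104, 2]… (length divides ord_223(193)).
4 cycles of lengths [74, 74, 74, 1].
sign(π) = (−1)^{n − #cycles} = (−1)^{223−4} = (−1)^219 = -1.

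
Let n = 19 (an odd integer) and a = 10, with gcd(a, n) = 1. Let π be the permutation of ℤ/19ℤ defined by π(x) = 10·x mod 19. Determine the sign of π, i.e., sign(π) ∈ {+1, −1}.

Trace 8: π^k(8) = [8, 4, 2, 1, 10, 5, 12] for k=0..6.
π_10 has 2 disjoint cycles with lengths [18, 1] on {0,…,18}.
n − c = 19 − 2 = 17; sign = (−1)^17 = -1.

-1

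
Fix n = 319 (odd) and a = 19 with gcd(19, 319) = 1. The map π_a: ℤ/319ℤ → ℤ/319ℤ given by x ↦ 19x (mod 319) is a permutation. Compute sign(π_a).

+1

Trace 111: π^k(111) = [111, 195, 196, 215, 257, 98, 267] for k=0..6.
Cycle type of π: 140×2 + 28 + 10 + 1; total 5 cycles.
n − c = 319 − 5 = 314; sign = (−1)^314 = +1.
Check: (19/319) = +1 by Zolotarev.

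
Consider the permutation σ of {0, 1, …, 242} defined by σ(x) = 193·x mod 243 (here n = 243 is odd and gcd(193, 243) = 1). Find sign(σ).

+1

Trace 97: π^k(97) = [97, 10, 229, 214, 235, 157, 169] for k=0..6.
Cycle type of π: 81×2 + 27×2 + 9×2 + 3×2 + 1×3; total 11 cycles.
11 cycles on 243: each ℓ→(−1)^(ℓ−1), product (−1)^232 = +1.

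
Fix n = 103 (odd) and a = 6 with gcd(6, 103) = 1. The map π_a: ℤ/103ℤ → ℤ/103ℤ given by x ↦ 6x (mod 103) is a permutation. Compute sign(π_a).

Trace 28: π^k(28) = [28, 65, 81, 74, 32, 89, 19] for k=0..6.
π_6 has 2 disjoint cycles with lengths [102, 1] on {0,…,102}.
Σ(ℓ_i−1) = 103−2 = 101; sign = (−1)^101 = -1.
Zolotarev: (6|103) = -1, matching the cycle-count sign.

-1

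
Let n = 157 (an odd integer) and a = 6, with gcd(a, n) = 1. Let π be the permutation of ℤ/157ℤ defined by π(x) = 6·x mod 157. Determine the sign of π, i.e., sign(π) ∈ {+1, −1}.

Orbit of 33 under x↦6x: [33, 41, 89, 63, 64, 70, 106]… (length divides ord_157(6)).
Cycle type of π: 156 + 1; total 2 cycles.
Σ(ℓ_i−1) = 157−2 = 155; sign = (−1)^155 = -1.
Check: (6/157) = -1 by Zolotarev.

-1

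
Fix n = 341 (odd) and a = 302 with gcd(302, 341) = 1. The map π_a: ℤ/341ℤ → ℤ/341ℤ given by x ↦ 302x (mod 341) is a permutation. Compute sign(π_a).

Start at x=97: 97 → 309 → 225 → 91 → 202 → 306 → 1 → … (one orbit).
The orbit structure of x ↦ 302x mod 341: 36 orbits of sizes [10, 10, 10, 10, 10, 10, 10, 10, 10, 10, 10, 10, 10, 10, 10, 10, 10, 10, 10, 10, 10, 10, 10, 10, 10, 10, 10, 10, 10, 10, 10, 10, 10, 5, 5, 1].
sign(π) = (−1)^{n − #cycles} = (−1)^{341−36} = (−1)^305 = -1.

-1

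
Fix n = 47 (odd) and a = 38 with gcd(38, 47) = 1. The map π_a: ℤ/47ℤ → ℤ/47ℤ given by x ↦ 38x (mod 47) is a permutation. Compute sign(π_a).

Trace 16: π^k(16) = [16, 44, 27, 39, 25, 10, 4] for k=0..6.
2 cycles of lengths [46, 1].
47 − 2 = 45 transpositions; sign(π) = (−1)^45 = -1.
(38|47)_J = -1 (Zolotarev's lemma cross-check).

-1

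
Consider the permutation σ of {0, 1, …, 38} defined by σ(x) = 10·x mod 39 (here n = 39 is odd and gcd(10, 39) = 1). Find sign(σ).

+1

Trace 4: π^k(4) = [4, 1, 10, 22, 25, 16] for k=0..5.
9 cycles of lengths [6, 6, 6, 6, 6, 6, 1, 1, 1].
With 9 cycles on 39 points, sign = (−1)^{39−9} = +1.
The Jacobi symbol (10|39) = +1 (Zolotarev) agrees.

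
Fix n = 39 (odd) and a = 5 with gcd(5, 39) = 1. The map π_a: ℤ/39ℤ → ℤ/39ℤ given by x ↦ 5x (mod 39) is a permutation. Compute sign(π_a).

+1

Start at x=8: 8 → 1 → 5 → 25 → 8 (one orbit).
Decompose π into cycles: lengths [4, 4, 4, 4, 4, 4, 4, 4, 4, 2, 1] (11 cycles, including the fixed point 0).
39 − 11 = 28 transpositions; sign(π) = (−1)^28 = +1.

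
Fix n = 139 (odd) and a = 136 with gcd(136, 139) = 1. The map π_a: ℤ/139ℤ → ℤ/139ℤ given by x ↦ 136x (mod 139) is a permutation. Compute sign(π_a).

Trace 78: π^k(78) = [78, 44, 7, 118, 63, 89, 11] for k=0..6.
The orbit structure of x ↦ 136x mod 139: 3 orbits of sizes [69, 69, 1].
139 − 3 = 136 transpositions; sign(π) = (−1)^136 = +1.

+1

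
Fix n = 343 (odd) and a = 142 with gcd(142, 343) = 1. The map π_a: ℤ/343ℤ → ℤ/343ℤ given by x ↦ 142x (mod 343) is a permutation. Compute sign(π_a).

+1

Start at x=163: 163 → 165 → 106 → 303 → 151 → 176 → 296 → … (one orbit).
Cycle type of π: 147×2 + 21×2 + 3×2 + 1; total 7 cycles.
n − c = 343 − 7 = 336; sign = (−1)^336 = +1.
The Jacobi symbol (142|343) = +1 (Zolotarev) agrees.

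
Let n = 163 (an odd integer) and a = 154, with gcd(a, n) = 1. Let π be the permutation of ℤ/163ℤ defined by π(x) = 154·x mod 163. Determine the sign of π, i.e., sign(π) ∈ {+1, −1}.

-1

Start at x=136: 136 → 80 → 95 → 123 → 34 → 20 → 146 → … (one orbit).
The orbit structure of x ↦ 154x mod 163: 2 orbits of sizes [162, 1].
n − c = 163 − 2 = 161; sign = (−1)^161 = -1.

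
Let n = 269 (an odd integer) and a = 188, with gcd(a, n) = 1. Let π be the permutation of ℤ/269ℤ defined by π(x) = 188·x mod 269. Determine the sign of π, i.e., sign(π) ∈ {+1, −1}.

Orbit of 232 under x↦188x: [232, 38, 150, 224, 148, 117, 207]… (length divides ord_269(188)).
Cycle type of π: 134×2 + 1; total 3 cycles.
n − c = 269 − 3 = 266; sign = (−1)^266 = +1.
Zolotarev: (188|269) = +1, matching the cycle-count sign.

+1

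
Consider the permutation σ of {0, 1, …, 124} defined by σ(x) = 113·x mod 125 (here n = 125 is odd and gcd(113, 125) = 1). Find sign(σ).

-1

Start at x=78: 78 → 64 → 107 → 91 → 33 → 104 → 2 → … (one orbit).
π_113 has 4 disjoint cycles with lengths [100, 20, 4, 1] on {0,…,124}.
sign(π) = (−1)^{n − #cycles} = (−1)^{125−4} = (−1)^121 = -1.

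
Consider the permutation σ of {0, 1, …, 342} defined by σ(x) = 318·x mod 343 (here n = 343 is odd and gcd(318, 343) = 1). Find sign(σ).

-1

Trace 313: π^k(313) = [313, 64, 115, 212, 188, 102, 194] for k=0..6.
The orbit structure of x ↦ 318x mod 343: 4 orbits of sizes [294, 42, 6, 1].
With 4 cycles on 343 points, sign = (−1)^{343−4} = -1.
(318|343)_J = -1 (Zolotarev's lemma cross-check).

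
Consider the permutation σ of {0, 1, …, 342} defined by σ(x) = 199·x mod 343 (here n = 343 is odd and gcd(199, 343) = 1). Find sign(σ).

Orbit of 330 under x↦199x: [330, 157, 30, 139, 221, 75, 176]… (length divides ord_343(199)).
π_199 has 4 disjoint cycles with lengths [294, 42, 6, 1] on {0,…,342}.
4 cycles on 343: each ℓ→(−1)^(ℓ−1), product (−1)^339 = -1.
Zolotarev: (199|343) = -1, matching the cycle-count sign.

-1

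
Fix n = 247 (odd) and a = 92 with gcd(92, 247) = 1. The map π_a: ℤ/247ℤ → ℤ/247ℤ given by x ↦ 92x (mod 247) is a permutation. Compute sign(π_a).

Start at x=235: 235 → 131 → 196 → 1 → 92 → 66 → 144 → … (one orbit).
Cycle lengths of π_92 on ℤ/247ℤ: [9, 9, 9, 9, 9, 9, 9, 9, 9, 9, 9, 9, 9, 9, 9, 9, 9, 9, 9, 9, 9, 9, 9, 9, 9, 9, 1, 1, 1, 1, 1, 1, 1, 1, 1, 1, 1, 1, 1]; 39 cycles in total.
247 − 39 = 208 transpositions; sign(π) = (−1)^208 = +1.

+1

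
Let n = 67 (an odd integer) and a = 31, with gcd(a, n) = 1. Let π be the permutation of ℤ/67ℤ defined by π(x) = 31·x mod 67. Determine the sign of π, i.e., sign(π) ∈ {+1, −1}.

Orbit of 66 under x↦31x: [66, 36, 44, 24, 7, 16, 27]… (length divides ord_67(31)).
Cycle type of π: 66 + 1; total 2 cycles.
Σ(ℓ_i−1) = 67−2 = 65; sign = (−1)^65 = -1.
The Jacobi symbol (31|67) = -1 (Zolotarev) agrees.

-1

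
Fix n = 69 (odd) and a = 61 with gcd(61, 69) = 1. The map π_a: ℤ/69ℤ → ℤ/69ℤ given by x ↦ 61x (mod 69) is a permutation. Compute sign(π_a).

Start at x=10: 10 → 58 → 19 → 55 → 43 → 1 → 61 → … (one orbit).
Cycle lengths of π_61 on ℤ/69ℤ: [22, 22, 22, 1, 1, 1]; 6 cycles in total.
With 6 cycles on 69 points, sign = (−1)^{69−6} = -1.
Check: (61/69) = -1 by Zolotarev.

-1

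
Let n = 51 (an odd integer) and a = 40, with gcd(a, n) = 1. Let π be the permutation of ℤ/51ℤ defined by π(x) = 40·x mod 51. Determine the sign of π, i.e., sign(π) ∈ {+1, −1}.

Orbit of 16 under x↦40x: [16, 28, 49, 22, 13, 10, 43]… (length divides ord_51(40)).
π_40 has 6 disjoint cycles with lengths [16, 16, 16, 1, 1, 1] on {0,…,50}.
6 cycles on 51: each ℓ→(−1)^(ℓ−1), product (−1)^45 = -1.
Zolotarev: (40|51) = -1, matching the cycle-count sign.

-1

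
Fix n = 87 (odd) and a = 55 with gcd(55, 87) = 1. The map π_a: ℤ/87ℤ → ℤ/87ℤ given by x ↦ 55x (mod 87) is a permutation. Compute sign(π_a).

-1

Trace 1: π^k(1) = [1, 55, 67, 31, 52, 76, 4] for k=0..6.
Decompose π into cycles: lengths [28, 28, 28, 1, 1, 1] (6 cycles, including the fixed point 0).
87 − 6 = 81 transpositions; sign(π) = (−1)^81 = -1.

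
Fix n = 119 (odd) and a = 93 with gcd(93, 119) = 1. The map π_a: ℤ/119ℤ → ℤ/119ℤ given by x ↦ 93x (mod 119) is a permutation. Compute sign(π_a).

Orbit of 32 under x↦93x: [32, 1, 93, 81, 36, 16, 60]… (length divides ord_119(93)).
Decompose π into cycles: lengths [24, 24, 24, 24, 8, 8, 3, 3, 1] (9 cycles, including the fixed point 0).
Σ(ℓ_i−1) = 119−9 = 110; sign = (−1)^110 = +1.

+1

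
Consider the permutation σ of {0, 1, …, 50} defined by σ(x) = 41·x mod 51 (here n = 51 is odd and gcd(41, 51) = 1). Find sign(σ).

Orbit of 16 under x↦41x: [16, 44, 19, 14, 13, 23, 25]… (length divides ord_51(41)).
π_41 has 5 disjoint cycles with lengths [16, 16, 16, 2, 1] on {0,…,50}.
n − c = 51 − 5 = 46; sign = (−1)^46 = +1.
(41|51)_J = +1 (Zolotarev's lemma cross-check).

+1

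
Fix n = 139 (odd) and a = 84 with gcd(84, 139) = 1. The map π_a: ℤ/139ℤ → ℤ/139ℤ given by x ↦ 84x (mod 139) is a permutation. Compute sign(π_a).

-1

Trace 36: π^k(36) = [36, 105, 63, 10, 6, 87, 80] for k=0..6.
Decompose π into cycles: lengths [46, 46, 46, 1] (4 cycles, including the fixed point 0).
n − c = 139 − 4 = 135; sign = (−1)^135 = -1.
Zolotarev: (84|139) = -1, matching the cycle-count sign.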